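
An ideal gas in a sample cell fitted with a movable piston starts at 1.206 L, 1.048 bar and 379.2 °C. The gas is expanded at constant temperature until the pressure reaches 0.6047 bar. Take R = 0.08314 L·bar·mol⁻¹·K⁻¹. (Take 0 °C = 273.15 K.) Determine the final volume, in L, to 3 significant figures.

Convert: T₁ = 652.3 K.
Isothermal, so P V is constant: T₂ = T₁; V₂ = V₁·(P₁/P₂) = 2.090 L.

V₂ ≈ 2.09 L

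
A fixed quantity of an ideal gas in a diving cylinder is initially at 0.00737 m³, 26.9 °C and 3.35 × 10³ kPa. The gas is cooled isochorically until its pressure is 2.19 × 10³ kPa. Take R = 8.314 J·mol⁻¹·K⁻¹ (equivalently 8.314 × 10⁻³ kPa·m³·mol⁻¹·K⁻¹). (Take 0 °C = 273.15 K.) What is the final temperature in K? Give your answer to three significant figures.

Convert: T₁ = 300.0 K.
V constant ⇒ P ∝ T: V₂ = V₁; T₂ = T₁·(P₂/P₁) = 196.2 K.

T₂ ≈ 196 K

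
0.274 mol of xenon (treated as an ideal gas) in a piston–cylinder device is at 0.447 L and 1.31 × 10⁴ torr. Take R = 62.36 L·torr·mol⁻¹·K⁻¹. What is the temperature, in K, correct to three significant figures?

PV = nRT ⇒ T = PV/(nR) = (1.31e+04 × 0.447) / (0.274 × 62.36)

T ≈ 343 K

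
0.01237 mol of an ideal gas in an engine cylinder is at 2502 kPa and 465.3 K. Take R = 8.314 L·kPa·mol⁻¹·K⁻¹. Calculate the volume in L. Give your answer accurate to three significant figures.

V ≈ 0.0191 L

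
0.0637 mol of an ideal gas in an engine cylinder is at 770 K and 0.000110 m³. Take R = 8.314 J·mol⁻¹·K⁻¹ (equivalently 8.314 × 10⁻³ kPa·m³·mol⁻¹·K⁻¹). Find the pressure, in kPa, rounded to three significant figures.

PV = nRT ⇒ P = nRT/V = (0.0637 × 8.314 × 10⁻³ × 770) / 0.000110

P ≈ 3.71e+03 kPa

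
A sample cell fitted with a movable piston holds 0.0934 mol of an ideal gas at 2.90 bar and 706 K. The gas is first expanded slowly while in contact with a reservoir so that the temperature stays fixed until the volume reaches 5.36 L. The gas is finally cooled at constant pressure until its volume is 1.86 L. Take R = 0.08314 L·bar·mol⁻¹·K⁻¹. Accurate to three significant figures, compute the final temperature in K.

From PV = nRT: V₁ = nRT₁/P₁ = 1.890 L.
T constant ⇒ Boyle's law P V = const: T₂ = T₁; P₂ = P₁·(V₁/V₂) = 1.023 bar.
P constant ⇒ V ∝ T: P₃ = P₂; T₃ = T₂·(V₃/V₂) = 245.0 K.

T₃ ≈ 245 K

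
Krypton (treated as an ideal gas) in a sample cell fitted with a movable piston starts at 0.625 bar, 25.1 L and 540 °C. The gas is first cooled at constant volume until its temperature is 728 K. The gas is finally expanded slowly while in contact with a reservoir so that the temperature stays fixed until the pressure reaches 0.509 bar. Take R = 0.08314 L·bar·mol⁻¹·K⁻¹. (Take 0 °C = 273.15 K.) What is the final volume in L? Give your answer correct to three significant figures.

V₃ ≈ 27.6 L

Convert: T₁ = 813.1 K.
Isochoric, so P/T is constant: V₂ = V₁; P₂ = P₁·(T₂/T₁) = 0.5596 bar.
T constant ⇒ Boyle's law P V = const: T₃ = T₂; V₃ = V₂·(P₂/P₃) = 27.59 L.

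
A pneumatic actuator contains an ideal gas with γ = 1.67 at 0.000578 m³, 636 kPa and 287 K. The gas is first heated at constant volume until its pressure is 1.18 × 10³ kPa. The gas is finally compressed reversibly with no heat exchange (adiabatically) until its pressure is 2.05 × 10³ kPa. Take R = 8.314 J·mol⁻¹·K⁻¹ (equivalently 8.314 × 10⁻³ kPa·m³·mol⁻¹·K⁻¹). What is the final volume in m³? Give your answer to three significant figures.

V₃ ≈ 0.000415 m³

Isochoric, so P/T is constant: V₂ = V₁; T₂ = T₁·(P₂/P₁) = 532.5 K.
Reversible adiabatic, γ = 1.67: T₃ = T₂·(P₃/P₂)^((γ−1)/γ) = 664.6 K; V₃ = V₂·(P₂/P₃)^(1/γ) = 0.0004152 m³.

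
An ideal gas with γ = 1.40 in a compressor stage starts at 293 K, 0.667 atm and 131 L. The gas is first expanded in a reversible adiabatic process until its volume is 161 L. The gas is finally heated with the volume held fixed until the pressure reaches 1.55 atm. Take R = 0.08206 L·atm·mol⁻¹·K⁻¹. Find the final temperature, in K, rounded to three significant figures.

Adiabatic (γ = 1.40), T V^(γ−1) and P V^γ constant: T₂ = T₁·(V₁/V₂)^(γ−1) = 269.8 K; P₂ = P₁·(V₁/V₂)^γ = 0.4997 atm.
V constant ⇒ P ∝ T: V₃ = V₂; T₃ = T₂·(P₃/P₂) = 836.8 K.

T₃ ≈ 837 K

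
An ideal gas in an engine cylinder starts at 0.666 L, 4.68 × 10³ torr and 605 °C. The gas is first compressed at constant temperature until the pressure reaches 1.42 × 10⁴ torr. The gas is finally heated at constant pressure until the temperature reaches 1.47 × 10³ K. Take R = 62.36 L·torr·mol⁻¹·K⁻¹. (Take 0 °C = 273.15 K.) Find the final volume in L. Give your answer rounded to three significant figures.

V₃ ≈ 0.367 L

Convert: T₁ = 878.1 K.
T constant ⇒ Boyle's law P V = const: T₂ = T₁; V₂ = V₁·(P₁/P₂) = 0.2195 L.
Isobaric, so V/T is constant: P₃ = P₂; V₃ = V₂·(T₃/T₂) = 0.3674 L.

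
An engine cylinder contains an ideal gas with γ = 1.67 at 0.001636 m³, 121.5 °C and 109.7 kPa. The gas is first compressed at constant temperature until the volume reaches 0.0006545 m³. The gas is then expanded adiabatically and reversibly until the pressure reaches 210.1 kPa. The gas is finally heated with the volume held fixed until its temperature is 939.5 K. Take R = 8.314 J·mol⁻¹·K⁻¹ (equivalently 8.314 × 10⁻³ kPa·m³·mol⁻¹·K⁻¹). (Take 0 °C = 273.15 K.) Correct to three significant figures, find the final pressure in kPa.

P₄ ≈ 557 kPa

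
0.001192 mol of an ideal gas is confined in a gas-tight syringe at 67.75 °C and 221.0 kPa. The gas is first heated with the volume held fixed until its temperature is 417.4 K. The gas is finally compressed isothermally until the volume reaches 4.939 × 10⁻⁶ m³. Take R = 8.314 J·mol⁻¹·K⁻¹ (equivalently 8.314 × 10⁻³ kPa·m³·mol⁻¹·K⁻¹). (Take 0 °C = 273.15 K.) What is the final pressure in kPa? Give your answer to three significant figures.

Convert: T₁ = 340.9 K.
From PV = nRT: V₁ = nRT₁/P₁ = 1.529e-05 m³.
Isochoric, so P/T is constant: V₂ = V₁; P₂ = P₁·(T₂/T₁) = 270.6 kPa.
Isothermal, so P V is constant: T₃ = T₂; P₃ = P₂·(V₂/V₃) = 837.5 kPa.

P₃ ≈ 838 kPa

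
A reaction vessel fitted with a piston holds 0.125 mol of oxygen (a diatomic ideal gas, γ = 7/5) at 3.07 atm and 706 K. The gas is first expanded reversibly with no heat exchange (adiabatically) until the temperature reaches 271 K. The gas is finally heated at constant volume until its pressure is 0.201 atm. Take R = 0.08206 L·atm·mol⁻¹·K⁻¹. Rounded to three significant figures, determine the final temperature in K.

From PV = nRT: V₁ = nRT₁/P₁ = 2.359 L.
Reversible adiabatic, γ = 7/5: P₂ = P₁·(T₂/T₁)^(γ/(γ−1)) = 0.1076 atm; V₂ = V₁·(T₁/T₂)^(1/(γ−1)) = 25.84 L.
Isochoric, so P/T is constant: V₃ = V₂; T₃ = T₂·(P₃/P₂) = 506.4 K.

T₃ ≈ 506 K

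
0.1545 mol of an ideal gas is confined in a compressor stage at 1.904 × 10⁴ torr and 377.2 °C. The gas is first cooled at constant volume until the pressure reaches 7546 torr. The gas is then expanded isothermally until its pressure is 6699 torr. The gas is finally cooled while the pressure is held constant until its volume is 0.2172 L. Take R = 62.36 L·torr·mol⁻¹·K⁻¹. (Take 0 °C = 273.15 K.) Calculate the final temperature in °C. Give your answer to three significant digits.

T₄ ≈ -122 °C

Convert: T₁ = 650.3 K.
From PV = nRT: V₁ = nRT₁/P₁ = 0.3291 L.
Isochoric, so P/T is constant: V₂ = V₁; T₂ = T₁·(P₂/P₁) = 257.7 K.
T constant ⇒ Boyle's law P V = const: T₃ = T₂; V₃ = V₂·(P₂/P₃) = 0.3707 L.
Isobaric, so V/T is constant: P₄ = P₃; T₄ = T₃·(V₄/V₃) = 151.0 K.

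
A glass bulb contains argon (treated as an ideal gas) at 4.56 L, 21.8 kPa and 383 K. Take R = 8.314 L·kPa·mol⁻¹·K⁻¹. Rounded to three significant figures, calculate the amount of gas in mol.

PV = nRT ⇒ n = PV/(RT) = (21.8 × 4.56) / (8.314 × 383)

n ≈ 0.0312 mol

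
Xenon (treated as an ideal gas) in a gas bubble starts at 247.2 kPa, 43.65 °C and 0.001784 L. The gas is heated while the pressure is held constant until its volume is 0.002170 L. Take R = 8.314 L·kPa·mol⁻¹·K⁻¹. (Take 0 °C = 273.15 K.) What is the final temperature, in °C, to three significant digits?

T₂ ≈ 112 °C

Convert: T₁ = 316.8 K.
Isobaric, so V/T is constant: P₂ = P₁; T₂ = T₁·(V₂/V₁) = 385.3 K.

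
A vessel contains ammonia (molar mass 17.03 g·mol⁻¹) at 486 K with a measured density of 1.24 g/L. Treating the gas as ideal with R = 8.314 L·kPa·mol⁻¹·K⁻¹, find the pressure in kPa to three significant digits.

ρ = PM/(RT) ⇒ P = ρRT/M = (1.24 × 8.314 × 486.0) / 17.03

P ≈ 294 kPa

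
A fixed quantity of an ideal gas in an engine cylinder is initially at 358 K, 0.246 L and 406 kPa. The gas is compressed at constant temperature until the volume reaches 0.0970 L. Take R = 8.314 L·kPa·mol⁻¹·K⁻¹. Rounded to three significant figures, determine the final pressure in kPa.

P₂ ≈ 1.03e+03 kPa

Isothermal, so P V is constant: T₂ = T₁; P₂ = P₁·(V₁/V₂) = 1030 kPa.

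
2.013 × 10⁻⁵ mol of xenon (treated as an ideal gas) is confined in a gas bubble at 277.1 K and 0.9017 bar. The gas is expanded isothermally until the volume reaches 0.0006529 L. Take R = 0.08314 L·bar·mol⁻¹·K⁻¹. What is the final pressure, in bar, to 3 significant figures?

P₂ ≈ 0.710 bar

From PV = nRT: V₁ = nRT₁/P₁ = 0.0005143 L.
Isothermal, so P V is constant: T₂ = T₁; P₂ = P₁·(V₁/V₂) = 0.7103 bar.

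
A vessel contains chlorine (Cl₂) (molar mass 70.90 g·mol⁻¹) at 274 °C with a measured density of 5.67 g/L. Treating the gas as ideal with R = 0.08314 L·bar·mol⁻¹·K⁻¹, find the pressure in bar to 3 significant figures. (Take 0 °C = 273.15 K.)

P ≈ 3.64 bar

ρ = PM/(RT) ⇒ P = ρRT/M = (5.67 × 0.08314 × 547.1) / 70.90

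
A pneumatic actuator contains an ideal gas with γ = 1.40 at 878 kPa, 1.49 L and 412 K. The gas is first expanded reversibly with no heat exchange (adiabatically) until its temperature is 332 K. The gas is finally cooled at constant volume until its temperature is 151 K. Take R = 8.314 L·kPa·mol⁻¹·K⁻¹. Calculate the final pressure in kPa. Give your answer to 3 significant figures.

P₃ ≈ 188 kPa

Adiabatic (γ = 1.40), T V^(γ−1) and P V^γ constant: P₂ = P₁·(T₂/T₁)^(γ/(γ−1)) = 412.4 kPa; V₂ = V₁·(T₁/T₂)^(1/(γ−1)) = 2.556 L.
V constant ⇒ P ∝ T: V₃ = V₂; P₃ = P₂·(T₃/T₂) = 187.6 kPa.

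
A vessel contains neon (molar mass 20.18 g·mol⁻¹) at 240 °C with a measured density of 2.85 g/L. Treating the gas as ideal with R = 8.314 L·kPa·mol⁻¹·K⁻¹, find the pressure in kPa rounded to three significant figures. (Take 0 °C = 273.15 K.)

ρ = PM/(RT) ⇒ P = ρRT/M = (2.85 × 8.314 × 513.1) / 20.18

P ≈ 603 kPa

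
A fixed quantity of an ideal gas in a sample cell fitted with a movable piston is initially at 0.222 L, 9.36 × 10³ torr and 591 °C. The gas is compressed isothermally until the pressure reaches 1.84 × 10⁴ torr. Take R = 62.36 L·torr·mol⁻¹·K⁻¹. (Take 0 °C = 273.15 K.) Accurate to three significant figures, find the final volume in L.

V₂ ≈ 0.113 L

Convert: T₁ = 864.1 K.
T constant ⇒ Boyle's law P V = const: T₂ = T₁; V₂ = V₁·(P₁/P₂) = 0.1129 L.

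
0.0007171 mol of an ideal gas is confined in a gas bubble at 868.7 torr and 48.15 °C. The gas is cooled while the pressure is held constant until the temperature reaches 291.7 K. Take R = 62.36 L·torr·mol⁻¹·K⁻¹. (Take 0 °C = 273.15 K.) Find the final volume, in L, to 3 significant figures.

Convert: T₁ = 321.3 K.
From PV = nRT: V₁ = nRT₁/P₁ = 0.01654 L.
P constant ⇒ V ∝ T: P₂ = P₁; V₂ = V₁·(T₂/T₁) = 0.01502 L.

V₂ ≈ 0.0150 L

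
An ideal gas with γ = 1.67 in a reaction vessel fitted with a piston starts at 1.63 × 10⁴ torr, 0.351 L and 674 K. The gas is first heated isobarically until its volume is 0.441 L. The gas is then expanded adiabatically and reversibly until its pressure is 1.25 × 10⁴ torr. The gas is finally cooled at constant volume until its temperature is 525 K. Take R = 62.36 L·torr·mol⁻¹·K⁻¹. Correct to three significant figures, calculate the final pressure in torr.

P₄ ≈ 8.62e+03 torr

Isobaric, so V/T is constant: P₂ = P₁; T₂ = T₁·(V₂/V₁) = 846.8 K.
Adiabatic (γ = 1.67), T V^(γ−1) and P V^γ constant: T₃ = T₂·(P₃/P₂)^((γ−1)/γ) = 761.3 K; V₃ = V₂·(P₂/P₃)^(1/γ) = 0.5170 L.
V constant ⇒ P ∝ T: V₄ = V₃; P₄ = P₃·(T₄/T₃) = 8620 torr.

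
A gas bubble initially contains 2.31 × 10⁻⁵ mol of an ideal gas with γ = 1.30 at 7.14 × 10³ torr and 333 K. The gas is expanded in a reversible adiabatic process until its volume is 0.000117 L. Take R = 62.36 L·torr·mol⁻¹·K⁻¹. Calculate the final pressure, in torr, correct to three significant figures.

P₂ ≈ 3.47e+03 torr

From PV = nRT: V₁ = nRT₁/P₁ = 6.718e-05 L.
Reversible adiabatic, γ = 1.30: T₂ = T₁·(V₁/V₂)^(γ−1) = 281.9 K; P₂ = P₁·(V₁/V₂)^γ = 3471 torr.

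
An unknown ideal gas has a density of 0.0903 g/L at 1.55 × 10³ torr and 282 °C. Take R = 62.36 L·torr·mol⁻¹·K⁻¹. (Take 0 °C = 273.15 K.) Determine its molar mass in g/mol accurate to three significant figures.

ρ = PM/(RT) ⇒ M = ρRT/P = (0.0903 × 62.36 × 555.1) / 1.55e+03

M ≈ 2.02 g/mol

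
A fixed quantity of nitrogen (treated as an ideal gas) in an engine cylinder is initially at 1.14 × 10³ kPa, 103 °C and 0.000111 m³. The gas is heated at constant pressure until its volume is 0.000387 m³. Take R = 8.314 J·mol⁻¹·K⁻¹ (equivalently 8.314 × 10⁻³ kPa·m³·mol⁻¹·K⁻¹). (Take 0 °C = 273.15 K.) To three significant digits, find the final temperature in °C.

T₂ ≈ 1.04e+03 °C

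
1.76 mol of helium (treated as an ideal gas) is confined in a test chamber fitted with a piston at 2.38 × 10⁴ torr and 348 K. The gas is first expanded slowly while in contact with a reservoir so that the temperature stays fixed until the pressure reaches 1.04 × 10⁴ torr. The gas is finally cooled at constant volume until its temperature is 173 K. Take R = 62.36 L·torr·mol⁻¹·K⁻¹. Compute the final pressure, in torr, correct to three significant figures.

P₃ ≈ 5.17e+03 torr

From PV = nRT: V₁ = nRT₁/P₁ = 1.605 L.
Isothermal, so P V is constant: T₂ = T₁; V₂ = V₁·(P₁/P₂) = 3.673 L.
Isochoric, so P/T is constant: V₃ = V₂; P₃ = P₂·(T₃/T₂) = 5170 torr.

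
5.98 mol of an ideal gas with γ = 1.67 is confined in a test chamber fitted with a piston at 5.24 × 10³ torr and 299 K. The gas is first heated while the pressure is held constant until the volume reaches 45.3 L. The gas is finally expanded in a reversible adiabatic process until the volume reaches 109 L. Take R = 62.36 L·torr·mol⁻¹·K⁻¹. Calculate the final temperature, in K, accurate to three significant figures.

From PV = nRT: V₁ = nRT₁/P₁ = 21.28 L.
P constant ⇒ V ∝ T: P₂ = P₁; T₂ = T₁·(V₂/V₁) = 636.5 K.
Adiabatic (γ = 1.67), T V^(γ−1) and P V^γ constant: T₃ = T₂·(V₂/V₃)^(γ−1) = 353.5 K; P₃ = P₂·(V₂/V₃)^γ = 1209 torr.

T₃ ≈ 353 K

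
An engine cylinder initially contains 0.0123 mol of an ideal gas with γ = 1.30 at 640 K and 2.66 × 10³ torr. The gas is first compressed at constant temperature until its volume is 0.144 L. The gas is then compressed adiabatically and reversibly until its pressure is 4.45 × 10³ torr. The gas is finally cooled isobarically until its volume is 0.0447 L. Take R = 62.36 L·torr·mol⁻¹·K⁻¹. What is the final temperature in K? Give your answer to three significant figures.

T₄ ≈ 259 K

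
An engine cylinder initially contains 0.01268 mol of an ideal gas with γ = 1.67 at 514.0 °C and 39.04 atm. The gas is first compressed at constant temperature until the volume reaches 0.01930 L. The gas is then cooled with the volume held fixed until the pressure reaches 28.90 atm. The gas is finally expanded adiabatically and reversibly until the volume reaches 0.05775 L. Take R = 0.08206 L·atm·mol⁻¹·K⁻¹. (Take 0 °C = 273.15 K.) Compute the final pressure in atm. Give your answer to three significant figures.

Convert: T₁ = 787.1 K.
From PV = nRT: V₁ = nRT₁/P₁ = 0.02098 L.
Isothermal, so P V is constant: T₂ = T₁; P₂ = P₁·(V₁/V₂) = 42.44 atm.
Isochoric, so P/T is constant: V₃ = V₂; T₃ = T₂·(P₃/P₂) = 536.0 K.
Adiabatic (γ = 1.67), T V^(γ−1) and P V^γ constant: T₄ = T₃·(V₃/V₄)^(γ−1) = 257.2 K; P₄ = P₃·(V₃/V₄)^γ = 4.634 atm.

P₄ ≈ 4.63 atm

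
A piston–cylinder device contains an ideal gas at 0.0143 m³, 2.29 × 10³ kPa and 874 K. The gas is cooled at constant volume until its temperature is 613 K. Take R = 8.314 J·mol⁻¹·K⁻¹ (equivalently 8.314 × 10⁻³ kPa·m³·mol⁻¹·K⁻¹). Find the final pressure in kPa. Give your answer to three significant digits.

P₂ ≈ 1.61e+03 kPa

Isochoric, so P/T is constant: V₂ = V₁; P₂ = P₁·(T₂/T₁) = 1606 kPa.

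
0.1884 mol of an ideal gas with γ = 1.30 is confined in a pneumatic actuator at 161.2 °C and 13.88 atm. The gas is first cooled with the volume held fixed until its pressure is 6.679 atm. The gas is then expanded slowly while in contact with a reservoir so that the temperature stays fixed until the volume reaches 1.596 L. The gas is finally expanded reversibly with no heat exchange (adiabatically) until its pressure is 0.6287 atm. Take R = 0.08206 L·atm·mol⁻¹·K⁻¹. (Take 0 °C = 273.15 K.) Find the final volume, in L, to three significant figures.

Convert: T₁ = 434.3 K.
From PV = nRT: V₁ = nRT₁/P₁ = 0.4838 L.
Isochoric, so P/T is constant: V₂ = V₁; T₂ = T₁·(P₂/P₁) = 209.0 K.
Isothermal, so P V is constant: T₃ = T₂; P₃ = P₂·(V₂/V₃) = 2.025 atm.
Adiabatic (γ = 1.30), T V^(γ−1) and P V^γ constant: T₄ = T₃·(P₄/P₃)^((γ−1)/γ) = 159.6 K; V₄ = V₃·(P₃/P₄)^(1/γ) = 3.924 L.

V₄ ≈ 3.92 L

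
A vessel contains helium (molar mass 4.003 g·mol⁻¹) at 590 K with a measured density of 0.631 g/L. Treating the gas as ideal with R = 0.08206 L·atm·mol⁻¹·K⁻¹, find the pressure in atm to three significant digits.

ρ = PM/(RT) ⇒ P = ρRT/M = (0.631 × 0.08206 × 590.0) / 4.003

P ≈ 7.63 atm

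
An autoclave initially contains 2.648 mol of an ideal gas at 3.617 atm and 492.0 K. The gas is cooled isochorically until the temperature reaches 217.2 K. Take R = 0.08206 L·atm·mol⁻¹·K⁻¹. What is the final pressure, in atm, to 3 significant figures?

P₂ ≈ 1.60 atm

From PV = nRT: V₁ = nRT₁/P₁ = 29.56 L.
Isochoric, so P/T is constant: V₂ = V₁; P₂ = P₁·(T₂/T₁) = 1.597 atm.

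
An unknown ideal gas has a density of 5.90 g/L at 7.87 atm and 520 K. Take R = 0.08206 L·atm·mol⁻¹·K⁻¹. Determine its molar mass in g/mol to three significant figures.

ρ = PM/(RT) ⇒ M = ρRT/P = (5.90 × 0.08206 × 520.0) / 7.87

M ≈ 32.0 g/mol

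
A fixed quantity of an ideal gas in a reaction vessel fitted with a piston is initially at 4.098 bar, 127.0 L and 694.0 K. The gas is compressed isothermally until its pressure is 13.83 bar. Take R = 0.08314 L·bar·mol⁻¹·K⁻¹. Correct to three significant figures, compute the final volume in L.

V₂ ≈ 37.6 L

Isothermal, so P V is constant: T₂ = T₁; V₂ = V₁·(P₁/P₂) = 37.63 L.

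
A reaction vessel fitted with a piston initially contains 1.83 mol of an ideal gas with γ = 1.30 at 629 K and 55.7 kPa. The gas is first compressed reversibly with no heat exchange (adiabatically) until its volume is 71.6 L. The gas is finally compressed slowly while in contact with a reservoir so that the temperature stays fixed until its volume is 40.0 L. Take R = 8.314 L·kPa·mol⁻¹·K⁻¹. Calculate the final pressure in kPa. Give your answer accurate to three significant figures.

P₃ ≈ 311 kPa

From PV = nRT: V₁ = nRT₁/P₁ = 171.8 L.
Reversible adiabatic, γ = 1.30: T₂ = T₁·(V₁/V₂)^(γ−1) = 817.9 K; P₂ = P₁·(V₁/V₂)^γ = 173.8 kPa.
T constant ⇒ Boyle's law P V = const: T₃ = T₂; P₃ = P₂·(V₂/V₃) = 311.1 kPa.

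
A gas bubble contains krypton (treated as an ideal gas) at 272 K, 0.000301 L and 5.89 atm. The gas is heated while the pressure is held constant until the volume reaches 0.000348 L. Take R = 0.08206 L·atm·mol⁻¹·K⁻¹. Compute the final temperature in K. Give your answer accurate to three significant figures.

P constant ⇒ V ∝ T: P₂ = P₁; T₂ = T₁·(V₂/V₁) = 314.5 K.

T₂ ≈ 314 K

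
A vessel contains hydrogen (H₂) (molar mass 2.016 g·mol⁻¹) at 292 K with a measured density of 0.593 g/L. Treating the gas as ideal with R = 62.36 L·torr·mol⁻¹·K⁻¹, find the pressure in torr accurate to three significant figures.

P ≈ 5.36e+03 torr

ρ = PM/(RT) ⇒ P = ρRT/M = (0.593 × 62.36 × 292.0) / 2.016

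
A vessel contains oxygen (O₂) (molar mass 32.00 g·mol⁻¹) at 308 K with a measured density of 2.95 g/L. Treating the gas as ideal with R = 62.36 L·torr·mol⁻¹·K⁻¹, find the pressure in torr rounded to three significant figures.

ρ = PM/(RT) ⇒ P = ρRT/M = (2.95 × 62.36 × 308.0) / 32.00

P ≈ 1.77e+03 torr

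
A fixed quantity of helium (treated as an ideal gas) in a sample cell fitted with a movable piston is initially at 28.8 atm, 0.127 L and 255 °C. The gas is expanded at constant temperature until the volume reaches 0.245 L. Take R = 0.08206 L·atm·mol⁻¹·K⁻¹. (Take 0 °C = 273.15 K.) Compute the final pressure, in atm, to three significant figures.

P₂ ≈ 14.9 atm

Convert: T₁ = 528.1 K.
T constant ⇒ Boyle's law P V = const: T₂ = T₁; P₂ = P₁·(V₁/V₂) = 14.93 atm.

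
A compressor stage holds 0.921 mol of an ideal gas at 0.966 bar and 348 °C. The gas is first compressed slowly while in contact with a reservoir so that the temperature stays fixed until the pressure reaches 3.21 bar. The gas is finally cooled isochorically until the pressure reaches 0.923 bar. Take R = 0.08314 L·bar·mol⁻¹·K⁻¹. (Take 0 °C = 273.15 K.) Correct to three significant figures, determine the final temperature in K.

Convert: T₁ = 621.1 K.
From PV = nRT: V₁ = nRT₁/P₁ = 49.24 L.
Isothermal, so P V is constant: T₂ = T₁; V₂ = V₁·(P₁/P₂) = 14.82 L.
V constant ⇒ P ∝ T: V₃ = V₂; T₃ = T₂·(P₃/P₂) = 178.6 K.

T₃ ≈ 179 K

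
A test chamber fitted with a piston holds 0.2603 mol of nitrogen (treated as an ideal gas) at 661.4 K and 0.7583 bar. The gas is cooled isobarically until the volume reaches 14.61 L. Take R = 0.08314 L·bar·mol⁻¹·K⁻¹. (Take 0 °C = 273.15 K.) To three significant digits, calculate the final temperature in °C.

T₂ ≈ 239 °C

From PV = nRT: V₁ = nRT₁/P₁ = 18.88 L.
P constant ⇒ V ∝ T: P₂ = P₁; T₂ = T₁·(V₂/V₁) = 511.9 K.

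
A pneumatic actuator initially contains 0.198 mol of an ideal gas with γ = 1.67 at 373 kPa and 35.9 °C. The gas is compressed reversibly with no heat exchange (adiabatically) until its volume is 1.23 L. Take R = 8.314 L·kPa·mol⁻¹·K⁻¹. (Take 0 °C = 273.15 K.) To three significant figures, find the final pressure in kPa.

P₂ ≈ 443 kPa

Convert: T₁ = 309.0 K.
From PV = nRT: V₁ = nRT₁/P₁ = 1.364 L.
Reversible adiabatic, γ = 1.67: T₂ = T₁·(V₁/V₂)^(γ−1) = 331.2 K; P₂ = P₁·(V₁/V₂)^γ = 443.3 kPa.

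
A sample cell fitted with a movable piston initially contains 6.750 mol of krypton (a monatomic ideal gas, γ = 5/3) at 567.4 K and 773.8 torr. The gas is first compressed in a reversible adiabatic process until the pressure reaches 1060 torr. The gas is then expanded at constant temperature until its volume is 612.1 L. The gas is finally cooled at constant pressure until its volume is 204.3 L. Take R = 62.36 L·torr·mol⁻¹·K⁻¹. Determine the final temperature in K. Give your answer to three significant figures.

From PV = nRT: V₁ = nRT₁/P₁ = 308.7 L.
Adiabatic (γ = 5/3), T V^(γ−1) and P V^γ constant: T₂ = T₁·(P₂/P₁)^((γ−1)/γ) = 643.5 K; V₂ = V₁·(P₁/P₂)^(1/γ) = 255.5 L.
Isothermal, so P V is constant: T₃ = T₂; P₃ = P₂·(V₂/V₃) = 442.5 torr.
Isobaric, so V/T is constant: P₄ = P₃; T₄ = T₃·(V₄/V₃) = 214.8 K.

T₄ ≈ 215 K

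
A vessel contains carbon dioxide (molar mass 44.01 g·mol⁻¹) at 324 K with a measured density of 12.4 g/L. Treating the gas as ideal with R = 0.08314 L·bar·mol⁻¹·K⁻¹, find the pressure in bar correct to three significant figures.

ρ = PM/(RT) ⇒ P = ρRT/M = (12.4 × 0.08314 × 324.0) / 44.01

P ≈ 7.59 bar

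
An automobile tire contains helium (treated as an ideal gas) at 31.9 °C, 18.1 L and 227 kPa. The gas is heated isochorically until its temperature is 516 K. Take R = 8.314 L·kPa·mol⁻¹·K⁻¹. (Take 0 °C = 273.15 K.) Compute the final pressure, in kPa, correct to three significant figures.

Convert: T₁ = 305.0 K.
V constant ⇒ P ∝ T: V₂ = V₁; P₂ = P₁·(T₂/T₁) = 384.0 kPa.

P₂ ≈ 384 kPa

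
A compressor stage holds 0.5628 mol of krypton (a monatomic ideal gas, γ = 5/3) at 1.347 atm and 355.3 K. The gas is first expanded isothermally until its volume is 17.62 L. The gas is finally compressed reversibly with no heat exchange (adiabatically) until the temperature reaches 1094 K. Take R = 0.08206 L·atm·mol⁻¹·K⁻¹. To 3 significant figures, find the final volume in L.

V₃ ≈ 3.26 L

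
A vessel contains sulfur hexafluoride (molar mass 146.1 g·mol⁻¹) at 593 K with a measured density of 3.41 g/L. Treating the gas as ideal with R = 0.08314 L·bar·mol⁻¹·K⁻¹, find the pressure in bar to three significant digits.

P ≈ 1.15 bar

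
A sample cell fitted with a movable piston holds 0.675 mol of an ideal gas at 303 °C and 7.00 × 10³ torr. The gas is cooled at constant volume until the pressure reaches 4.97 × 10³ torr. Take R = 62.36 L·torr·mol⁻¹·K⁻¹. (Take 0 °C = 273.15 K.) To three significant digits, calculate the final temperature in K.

T₂ ≈ 409 K

Convert: T₁ = 576.1 K.
From PV = nRT: V₁ = nRT₁/P₁ = 3.465 L.
Isochoric, so P/T is constant: V₂ = V₁; T₂ = T₁·(P₂/P₁) = 409.1 K.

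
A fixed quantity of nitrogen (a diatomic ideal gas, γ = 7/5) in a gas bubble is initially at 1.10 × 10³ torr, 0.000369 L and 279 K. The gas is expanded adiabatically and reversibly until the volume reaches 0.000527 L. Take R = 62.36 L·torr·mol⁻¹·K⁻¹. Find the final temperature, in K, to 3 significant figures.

T₂ ≈ 242 K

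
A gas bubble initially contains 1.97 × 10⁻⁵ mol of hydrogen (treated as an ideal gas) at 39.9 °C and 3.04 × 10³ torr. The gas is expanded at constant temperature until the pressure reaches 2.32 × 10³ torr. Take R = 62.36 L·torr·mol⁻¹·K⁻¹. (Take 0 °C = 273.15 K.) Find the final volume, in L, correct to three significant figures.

V₂ ≈ 0.000166 L

Convert: T₁ = 313.0 K.
From PV = nRT: V₁ = nRT₁/P₁ = 0.0001265 L.
T constant ⇒ Boyle's law P V = const: T₂ = T₁; V₂ = V₁·(P₁/P₂) = 0.0001658 L.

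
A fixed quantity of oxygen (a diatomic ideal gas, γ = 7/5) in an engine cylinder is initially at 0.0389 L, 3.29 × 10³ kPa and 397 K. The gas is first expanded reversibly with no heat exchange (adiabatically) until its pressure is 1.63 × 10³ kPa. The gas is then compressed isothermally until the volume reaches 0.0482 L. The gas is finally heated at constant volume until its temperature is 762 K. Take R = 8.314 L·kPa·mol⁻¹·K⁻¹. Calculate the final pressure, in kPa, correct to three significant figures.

P₄ ≈ 5.10e+03 kPa

Reversible adiabatic, γ = 7/5: T₂ = T₁·(P₂/P₁)^((γ−1)/γ) = 324.8 K; V₂ = V₁·(P₁/P₂)^(1/γ) = 0.06424 L.
Isothermal, so P V is constant: T₃ = T₂; P₃ = P₂·(V₂/V₃) = 2172 kPa.
V constant ⇒ P ∝ T: V₄ = V₃; P₄ = P₃·(T₄/T₃) = 5096 kPa.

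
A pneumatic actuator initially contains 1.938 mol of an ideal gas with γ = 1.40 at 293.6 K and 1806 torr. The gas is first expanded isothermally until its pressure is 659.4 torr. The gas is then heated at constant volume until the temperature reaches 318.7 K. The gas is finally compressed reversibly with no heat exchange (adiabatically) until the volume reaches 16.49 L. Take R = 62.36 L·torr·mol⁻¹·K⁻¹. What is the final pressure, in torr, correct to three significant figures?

P₄ ≈ 3.75e+03 torr

From PV = nRT: V₁ = nRT₁/P₁ = 19.65 L.
T constant ⇒ Boyle's law P V = const: T₂ = T₁; V₂ = V₁·(P₁/P₂) = 53.81 L.
Isochoric, so P/T is constant: V₃ = V₂; P₃ = P₂·(T₃/T₂) = 715.8 torr.
Adiabatic (γ = 1.40), T V^(γ−1) and P V^γ constant: T₄ = T₃·(V₃/V₄)^(γ−1) = 511.5 K; P₄ = P₃·(V₃/V₄)^γ = 3749 torr.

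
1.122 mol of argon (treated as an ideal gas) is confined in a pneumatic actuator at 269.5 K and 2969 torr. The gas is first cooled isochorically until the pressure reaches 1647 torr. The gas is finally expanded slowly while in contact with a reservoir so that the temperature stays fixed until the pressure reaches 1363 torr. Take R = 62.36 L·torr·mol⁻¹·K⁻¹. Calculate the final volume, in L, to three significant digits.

From PV = nRT: V₁ = nRT₁/P₁ = 6.351 L.
V constant ⇒ P ∝ T: V₂ = V₁; T₂ = T₁·(P₂/P₁) = 149.5 K.
T constant ⇒ Boyle's law P V = const: T₃ = T₂; V₃ = V₂·(P₂/P₃) = 7.674 L.

V₃ ≈ 7.67 L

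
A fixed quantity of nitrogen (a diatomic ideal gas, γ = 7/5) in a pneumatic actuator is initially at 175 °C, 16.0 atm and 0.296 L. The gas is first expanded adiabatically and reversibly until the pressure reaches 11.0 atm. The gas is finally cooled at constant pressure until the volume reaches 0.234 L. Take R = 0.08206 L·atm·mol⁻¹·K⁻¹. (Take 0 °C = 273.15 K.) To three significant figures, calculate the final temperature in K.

T₃ ≈ 244 K

Convert: T₁ = 448.1 K.
Adiabatic (γ = 7/5), T V^(γ−1) and P V^γ constant: T₂ = T₁·(P₂/P₁)^((γ−1)/γ) = 402.7 K; V₂ = V₁·(P₁/P₂)^(1/γ) = 0.3868 L.
P constant ⇒ V ∝ T: P₃ = P₂; T₃ = T₂·(V₃/V₂) = 243.6 K.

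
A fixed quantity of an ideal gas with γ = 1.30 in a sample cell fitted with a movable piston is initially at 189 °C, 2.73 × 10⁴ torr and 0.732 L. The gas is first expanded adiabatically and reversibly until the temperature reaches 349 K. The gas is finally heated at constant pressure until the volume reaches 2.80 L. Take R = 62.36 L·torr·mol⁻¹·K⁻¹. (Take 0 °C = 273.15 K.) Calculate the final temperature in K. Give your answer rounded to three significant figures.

T₃ ≈ 524 K

Convert: T₁ = 462.1 K.
Reversible adiabatic, γ = 1.30: P₂ = P₁·(T₂/T₁)^(γ/(γ−1)) = 8085 torr; V₂ = V₁·(T₁/T₂)^(1/(γ−1)) = 1.867 L.
Isobaric, so V/T is constant: P₃ = P₂; T₃ = T₂·(V₃/V₂) = 523.5 K.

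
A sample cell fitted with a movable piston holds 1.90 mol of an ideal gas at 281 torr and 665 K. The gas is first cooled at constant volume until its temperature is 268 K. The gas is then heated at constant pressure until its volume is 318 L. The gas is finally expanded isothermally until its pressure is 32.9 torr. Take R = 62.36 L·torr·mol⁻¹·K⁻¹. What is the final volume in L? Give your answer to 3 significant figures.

From PV = nRT: V₁ = nRT₁/P₁ = 280.4 L.
Isochoric, so P/T is constant: V₂ = V₁; P₂ = P₁·(T₂/T₁) = 113.2 torr.
P constant ⇒ V ∝ T: P₃ = P₂; T₃ = T₂·(V₃/V₂) = 303.9 K.
T constant ⇒ Boyle's law P V = const: T₄ = T₃; V₄ = V₃·(P₃/P₄) = 1095 L.

V₄ ≈ 1.09e+03 L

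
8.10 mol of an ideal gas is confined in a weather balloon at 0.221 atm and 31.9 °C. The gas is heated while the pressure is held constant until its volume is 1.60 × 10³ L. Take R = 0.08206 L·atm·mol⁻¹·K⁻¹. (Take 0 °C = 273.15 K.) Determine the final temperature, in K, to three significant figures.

T₂ ≈ 532 K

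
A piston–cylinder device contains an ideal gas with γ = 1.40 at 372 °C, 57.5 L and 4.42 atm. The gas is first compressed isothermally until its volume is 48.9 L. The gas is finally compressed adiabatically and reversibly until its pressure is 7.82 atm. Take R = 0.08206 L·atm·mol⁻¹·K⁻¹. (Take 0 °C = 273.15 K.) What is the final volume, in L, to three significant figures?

Convert: T₁ = 645.1 K.
T constant ⇒ Boyle's law P V = const: T₂ = T₁; P₂ = P₁·(V₁/V₂) = 5.197 atm.
Reversible adiabatic, γ = 1.40: T₃ = T₂·(P₃/P₂)^((γ−1)/γ) = 725.0 K; V₃ = V₂·(P₂/P₃)^(1/γ) = 36.52 L.

V₃ ≈ 36.5 L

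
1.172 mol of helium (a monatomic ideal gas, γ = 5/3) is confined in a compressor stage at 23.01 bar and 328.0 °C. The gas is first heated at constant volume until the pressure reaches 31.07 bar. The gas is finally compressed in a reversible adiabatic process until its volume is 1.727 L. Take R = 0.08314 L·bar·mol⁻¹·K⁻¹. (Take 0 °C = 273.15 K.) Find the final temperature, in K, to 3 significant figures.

T₃ ≈ 1.05e+03 K

Convert: T₁ = 601.1 K.
From PV = nRT: V₁ = nRT₁/P₁ = 2.546 L.
Isochoric, so P/T is constant: V₂ = V₁; T₂ = T₁·(P₂/P₁) = 811.7 K.
Reversible adiabatic, γ = 5/3: T₃ = T₂·(V₂/V₃)^(γ−1) = 1051 K; P₃ = P₂·(V₂/V₃)^γ = 59.32 bar.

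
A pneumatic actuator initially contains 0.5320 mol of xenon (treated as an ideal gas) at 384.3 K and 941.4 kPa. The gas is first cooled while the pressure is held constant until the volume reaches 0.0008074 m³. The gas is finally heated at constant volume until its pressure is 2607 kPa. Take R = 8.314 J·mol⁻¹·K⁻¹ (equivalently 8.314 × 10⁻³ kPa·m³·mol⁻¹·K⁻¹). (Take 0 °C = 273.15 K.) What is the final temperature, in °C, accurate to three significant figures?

T₃ ≈ 203 °C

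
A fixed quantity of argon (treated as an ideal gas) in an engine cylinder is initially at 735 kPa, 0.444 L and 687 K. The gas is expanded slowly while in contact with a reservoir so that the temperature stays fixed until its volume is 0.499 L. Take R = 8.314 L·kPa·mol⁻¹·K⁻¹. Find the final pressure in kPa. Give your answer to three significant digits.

T constant ⇒ Boyle's law P V = const: T₂ = T₁; P₂ = P₁·(V₁/V₂) = 654.0 kPa.

P₂ ≈ 654 kPa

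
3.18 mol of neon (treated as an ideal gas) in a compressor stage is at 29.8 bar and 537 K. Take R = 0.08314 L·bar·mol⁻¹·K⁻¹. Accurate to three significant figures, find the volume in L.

PV = nRT ⇒ V = nRT/P = (3.18 × 0.08314 × 537) / 29.8

V ≈ 4.76 L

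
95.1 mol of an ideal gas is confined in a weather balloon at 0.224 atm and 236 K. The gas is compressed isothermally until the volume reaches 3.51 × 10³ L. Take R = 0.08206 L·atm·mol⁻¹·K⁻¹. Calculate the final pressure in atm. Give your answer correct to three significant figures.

From PV = nRT: V₁ = nRT₁/P₁ = 8222 L.
Isothermal, so P V is constant: T₂ = T₁; P₂ = P₁·(V₁/V₂) = 0.5247 atm.

P₂ ≈ 0.525 atm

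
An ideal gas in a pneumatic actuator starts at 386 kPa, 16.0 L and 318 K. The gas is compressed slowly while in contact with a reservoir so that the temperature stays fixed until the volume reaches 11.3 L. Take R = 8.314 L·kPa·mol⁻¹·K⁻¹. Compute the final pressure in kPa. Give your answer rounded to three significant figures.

P₂ ≈ 547 kPa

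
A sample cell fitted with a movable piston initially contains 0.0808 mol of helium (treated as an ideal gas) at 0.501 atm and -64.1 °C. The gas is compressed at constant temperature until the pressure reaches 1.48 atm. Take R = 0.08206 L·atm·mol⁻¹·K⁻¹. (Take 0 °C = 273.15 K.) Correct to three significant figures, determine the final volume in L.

Convert: T₁ = 209.0 K.
From PV = nRT: V₁ = nRT₁/P₁ = 2.767 L.
T constant ⇒ Boyle's law P V = const: T₂ = T₁; V₂ = V₁·(P₁/P₂) = 0.9366 L.

V₂ ≈ 0.937 L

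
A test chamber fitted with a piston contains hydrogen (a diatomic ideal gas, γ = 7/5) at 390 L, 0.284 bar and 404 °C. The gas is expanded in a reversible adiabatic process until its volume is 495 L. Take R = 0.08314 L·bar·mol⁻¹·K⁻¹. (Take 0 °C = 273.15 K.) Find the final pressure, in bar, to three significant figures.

Convert: T₁ = 677.1 K.
Reversible adiabatic, γ = 7/5: T₂ = T₁·(V₁/V₂)^(γ−1) = 615.6 K; P₂ = P₁·(V₁/V₂)^γ = 0.2034 bar.

P₂ ≈ 0.203 bar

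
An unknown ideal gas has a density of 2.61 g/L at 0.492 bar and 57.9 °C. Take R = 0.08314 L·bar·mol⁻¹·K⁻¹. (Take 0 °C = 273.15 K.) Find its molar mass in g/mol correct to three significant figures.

ρ = PM/(RT) ⇒ M = ρRT/P = (2.61 × 0.08314 × 331.0) / 0.492

M ≈ 146 g/mol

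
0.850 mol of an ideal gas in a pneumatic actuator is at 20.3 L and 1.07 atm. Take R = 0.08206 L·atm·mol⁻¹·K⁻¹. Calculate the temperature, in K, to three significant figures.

T ≈ 311 K

PV = nRT ⇒ T = PV/(nR) = (1.07 × 20.3) / (0.850 × 0.08206)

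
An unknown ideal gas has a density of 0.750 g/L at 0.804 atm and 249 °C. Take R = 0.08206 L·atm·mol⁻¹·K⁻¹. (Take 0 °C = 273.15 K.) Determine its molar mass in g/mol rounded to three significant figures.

M ≈ 40.0 g/mol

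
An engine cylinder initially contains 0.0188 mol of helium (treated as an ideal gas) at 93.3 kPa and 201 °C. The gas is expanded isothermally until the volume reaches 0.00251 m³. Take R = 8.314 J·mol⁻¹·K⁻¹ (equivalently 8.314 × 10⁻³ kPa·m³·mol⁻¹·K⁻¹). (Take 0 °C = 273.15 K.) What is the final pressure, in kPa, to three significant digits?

Convert: T₁ = 474.1 K.
From PV = nRT: V₁ = nRT₁/P₁ = 0.0007943 m³.
T constant ⇒ Boyle's law P V = const: T₂ = T₁; P₂ = P₁·(V₁/V₂) = 29.53 kPa.

P₂ ≈ 29.5 kPa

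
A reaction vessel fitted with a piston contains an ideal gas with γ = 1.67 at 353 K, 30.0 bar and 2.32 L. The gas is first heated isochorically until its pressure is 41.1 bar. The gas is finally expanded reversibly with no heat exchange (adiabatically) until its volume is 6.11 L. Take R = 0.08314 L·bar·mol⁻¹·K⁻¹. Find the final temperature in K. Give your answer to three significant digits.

Isochoric, so P/T is constant: V₂ = V₁; T₂ = T₁·(P₂/P₁) = 483.6 K.
Adiabatic (γ = 1.67), T V^(γ−1) and P V^γ constant: T₃ = T₂·(V₂/V₃)^(γ−1) = 252.8 K; P₃ = P₂·(V₂/V₃)^γ = 8.157 bar.

T₃ ≈ 253 K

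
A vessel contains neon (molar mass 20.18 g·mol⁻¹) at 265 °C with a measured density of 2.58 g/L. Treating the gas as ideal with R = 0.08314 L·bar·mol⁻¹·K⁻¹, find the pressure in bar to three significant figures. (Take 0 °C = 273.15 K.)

ρ = PM/(RT) ⇒ P = ρRT/M = (2.58 × 0.08314 × 538.1) / 20.18

P ≈ 5.72 bar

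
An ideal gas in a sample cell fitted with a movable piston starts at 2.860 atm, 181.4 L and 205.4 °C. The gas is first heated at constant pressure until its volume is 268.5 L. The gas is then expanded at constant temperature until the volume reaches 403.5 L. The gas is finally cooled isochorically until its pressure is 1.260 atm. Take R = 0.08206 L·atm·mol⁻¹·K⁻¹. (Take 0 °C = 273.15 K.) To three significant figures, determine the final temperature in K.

T₄ ≈ 469 K

Convert: T₁ = 478.5 K.
P constant ⇒ V ∝ T: P₂ = P₁; T₂ = T₁·(V₂/V₁) = 708.3 K.
Isothermal, so P V is constant: T₃ = T₂; P₃ = P₂·(V₂/V₃) = 1.903 atm.
V constant ⇒ P ∝ T: V₄ = V₃; T₄ = T₃·(P₄/P₃) = 469.0 K.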